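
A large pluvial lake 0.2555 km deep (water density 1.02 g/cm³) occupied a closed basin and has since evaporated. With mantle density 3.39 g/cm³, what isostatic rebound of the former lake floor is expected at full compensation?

0.0769 km

u = d ρ_w/ρ_m = 0.2555 km × 1.02/3.39 = 0.0769 km.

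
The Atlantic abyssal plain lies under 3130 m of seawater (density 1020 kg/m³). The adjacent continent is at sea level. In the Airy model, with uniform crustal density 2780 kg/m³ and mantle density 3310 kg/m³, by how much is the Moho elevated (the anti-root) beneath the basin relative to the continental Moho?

By Archimedes' principle applied to the lithosphere: replacing crust with seawater at the top is compensated by replacing crust with mantle at the base: d (ρ_c − ρ_w) = a (ρ_m − ρ_c).
a = d (ρ_c − ρ_w)/(ρ_m − ρ_c) = 3130 m × 1760/530 = 10400 m.

10400 m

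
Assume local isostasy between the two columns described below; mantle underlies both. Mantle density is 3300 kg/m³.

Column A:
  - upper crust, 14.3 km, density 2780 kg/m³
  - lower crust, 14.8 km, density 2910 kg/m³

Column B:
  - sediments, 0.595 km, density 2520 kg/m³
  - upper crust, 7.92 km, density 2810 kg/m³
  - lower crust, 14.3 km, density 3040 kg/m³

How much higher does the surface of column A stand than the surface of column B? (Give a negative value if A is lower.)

1.56 km

For any compensation level in the mantle, the mantle terms cancel and isostasy reduces to e = (Σt_A − Σt_B) − (Σ(ρt)_A − Σ(ρt)_B) / ρ_m.
Σt_A = 29.1 km; Σt_B = 22.815 km; Σ(ρt)_A = 82822; Σ(ρt)_B = 67226.6 (in km·kg/m³).
e = (29.1 − 22.815) − (82822 − 67226.6) / 3300 = 1.56 km.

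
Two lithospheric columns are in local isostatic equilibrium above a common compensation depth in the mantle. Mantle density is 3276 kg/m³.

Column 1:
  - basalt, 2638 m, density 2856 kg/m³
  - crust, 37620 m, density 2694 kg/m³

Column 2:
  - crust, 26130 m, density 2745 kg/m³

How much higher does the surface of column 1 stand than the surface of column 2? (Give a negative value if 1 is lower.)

2790 m

For any compensation level in the mantle, the mantle terms cancel and isostasy reduces to e = (Σt_1 − Σt_2) − (Σ(ρt)_1 − Σ(ρt)_2) / ρ_m.
Σt_1 = 40258 m; Σt_2 = 26130 m; Σ(ρt)_1 = 108882408; Σ(ρt)_2 = 71726850 (in m·kg/m³).
e = (40258 − 26130) − (108882408 − 71726850) / 3276 = 2790 m.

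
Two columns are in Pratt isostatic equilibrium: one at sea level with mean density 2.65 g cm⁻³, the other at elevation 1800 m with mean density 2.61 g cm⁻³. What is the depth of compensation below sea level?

ρ_ref D = ρ (D + h) → D (ρ_ref − ρ) = ρ h.
D = ρ h/(ρ_ref − ρ) = 2.61 × 1800 m/(2.65 − 2.61) = 117000 m.

117000 m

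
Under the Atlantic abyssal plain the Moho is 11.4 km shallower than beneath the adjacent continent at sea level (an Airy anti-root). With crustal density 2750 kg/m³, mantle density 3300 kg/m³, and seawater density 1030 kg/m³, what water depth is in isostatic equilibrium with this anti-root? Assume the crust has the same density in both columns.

Replacing a thickness d of crust by seawater at the top must be balanced by replacing crust with mantle at the base: d (ρ_c − ρ_w) = a (ρ_m − ρ_c).
d = a (ρ_m − ρ_c)/(ρ_c − ρ_w) = 11.4 km × 550/1720 = 3.65 km.

3.65 km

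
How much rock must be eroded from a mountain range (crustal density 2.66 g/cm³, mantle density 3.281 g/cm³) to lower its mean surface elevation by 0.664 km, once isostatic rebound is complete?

3.51 km

Net drop Δ = e − u = e − e ρ_c/ρ_m = e (ρ_m − ρ_c)/ρ_m.
e = Δ ρ_m/(ρ_m − ρ_c) = 0.664 km × 3.281/0.621 = 3.51 km.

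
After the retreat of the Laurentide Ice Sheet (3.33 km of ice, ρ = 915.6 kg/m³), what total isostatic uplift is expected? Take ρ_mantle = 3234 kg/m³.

Removing the load lets mantle flow back in; uplift u satisfies ρ_ice t = ρ_m u.
u = t ρ_ice/ρ_m = 3.33 km × 915.6/3234 = 0.943 km.

0.943 km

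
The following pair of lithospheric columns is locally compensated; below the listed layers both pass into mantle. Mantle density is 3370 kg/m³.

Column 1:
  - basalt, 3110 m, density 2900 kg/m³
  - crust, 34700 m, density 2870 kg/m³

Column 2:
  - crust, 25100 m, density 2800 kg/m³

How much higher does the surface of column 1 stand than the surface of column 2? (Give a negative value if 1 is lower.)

1340 m

For any compensation level in the mantle, the mantle terms cancel and isostasy reduces to e = (Σt_1 − Σt_2) − (Σ(ρt)_1 − Σ(ρt)_2) / ρ_m.
Σt_1 = 37810 m; Σt_2 = 25100 m; Σ(ρt)_1 = 108608000; Σ(ρt)_2 = 70280000 (in m·kg/m³).
e = (37810 − 25100) − (108608000 − 70280000) / 3370 = 1340 m.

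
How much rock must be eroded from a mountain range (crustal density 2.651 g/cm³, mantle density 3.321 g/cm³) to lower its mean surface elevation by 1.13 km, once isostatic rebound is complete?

5.6 km

Net drop Δ = e − u = e − e ρ_c/ρ_m = e (ρ_m − ρ_c)/ρ_m.
e = Δ ρ_m/(ρ_m − ρ_c) = 1.13 km × 3.321/0.67 = 5.6 km.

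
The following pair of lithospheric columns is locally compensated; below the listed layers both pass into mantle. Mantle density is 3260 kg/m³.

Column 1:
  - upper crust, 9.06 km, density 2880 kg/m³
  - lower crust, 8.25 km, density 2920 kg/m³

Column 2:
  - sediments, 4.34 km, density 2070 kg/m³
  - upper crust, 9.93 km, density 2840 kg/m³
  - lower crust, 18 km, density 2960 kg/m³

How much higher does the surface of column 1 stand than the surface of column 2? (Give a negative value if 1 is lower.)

−2.6 km

For any compensation level in the mantle, the mantle terms cancel and isostasy reduces to e = (Σt_1 − Σt_2) − (Σ(ρt)_1 − Σ(ρt)_2) / ρ_m.
Σt_1 = 17.31 km; Σt_2 = 32.27 km; Σ(ρt)_1 = 50182.8; Σ(ρt)_2 = 90465 (in km·kg/m³).
e = (17.31 − 32.27) − (50182.8 − 90465) / 3260 = −2.6 km.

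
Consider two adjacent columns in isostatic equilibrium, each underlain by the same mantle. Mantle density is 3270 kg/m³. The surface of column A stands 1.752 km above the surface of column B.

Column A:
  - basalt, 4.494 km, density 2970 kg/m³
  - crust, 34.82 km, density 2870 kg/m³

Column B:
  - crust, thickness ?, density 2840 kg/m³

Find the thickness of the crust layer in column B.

22.2 km

Take the compensation level at the base of the deeper column (depth z_c below the surface of column A) and equate Σ ρ_i t_i down to z_c; mantle fills any gap and the z_c terms cancel.
Column A: 4.494×2970 + 34.82×2870 + (z_c − 39.314)×3270
Column B: 1.752×0 + x×2840 + (z_c − 1.752 − 0 − x)×3270
The z_c×3270 term appears on both sides and cancels. Collect the known terms of each column as K = Σ(ρt)_known − 3270 × (depth of known layers): K_A = 113280.58 − 3270×39.314 = −15276.2; K_B = 0 − 3270×(1.752 + 0) = −5729.04.
Balance: K_A = K_B − x×(3270 − 2840), so x = (K_B − K_A)/(3270 − 2840) = 9547.16/430 = 22.2 km.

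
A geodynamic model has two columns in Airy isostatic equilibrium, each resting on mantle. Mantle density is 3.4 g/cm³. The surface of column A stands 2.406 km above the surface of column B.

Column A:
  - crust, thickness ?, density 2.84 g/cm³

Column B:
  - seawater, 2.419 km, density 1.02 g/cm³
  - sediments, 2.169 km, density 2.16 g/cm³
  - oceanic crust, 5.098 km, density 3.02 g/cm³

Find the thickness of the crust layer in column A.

33.2 km

Take the compensation level at the base of the deeper column (depth z_c below the surface of column A) and equate Σ ρ_i t_i down to z_c; mantle fills any gap and the z_c terms cancel.
Column A: x×2.84 + (z_c − 0 − x)×3.4
Column B: 2.406×0 + 2.419×1.02 + 2.169×2.16 + 5.098×3.02 + (z_c − 2.406 − 9.686)×3.4
The z_c×3.4 term appears on both sides and cancels. Collect the known terms of each column as K = Σ(ρt)_known − 3.4 × (depth of known layers): K_A = 0 − 3.4×0 = 0; K_B = 22.54838 − 3.4×(2.406 + 9.686) = −18.56442.
Balance: K_A − x×(3.4 − 2.84) = K_B, so x = (K_A − K_B)/(3.4 − 2.84) = 18.5644/0.56 = 33.2 km.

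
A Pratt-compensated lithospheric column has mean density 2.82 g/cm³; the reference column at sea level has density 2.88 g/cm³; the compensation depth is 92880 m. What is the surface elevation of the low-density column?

1980 m

ρ_ref D = ρ (D + h) → h = D (ρ_ref − ρ)/ρ.
h = 92880 m × (2.88 − 2.82)/2.82 = 1980 m.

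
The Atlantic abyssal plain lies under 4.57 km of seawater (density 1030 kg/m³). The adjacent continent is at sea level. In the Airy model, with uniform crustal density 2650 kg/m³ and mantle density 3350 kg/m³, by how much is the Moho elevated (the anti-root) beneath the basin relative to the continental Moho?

Isostatic balance requires: replacing crust with seawater at the top is compensated by replacing crust with mantle at the base: d (ρ_c − ρ_w) = a (ρ_m − ρ_c).
a = d (ρ_c − ρ_w)/(ρ_m − ρ_c) = 4.57 km × 1620/700 = 10.6 km.

10.6 km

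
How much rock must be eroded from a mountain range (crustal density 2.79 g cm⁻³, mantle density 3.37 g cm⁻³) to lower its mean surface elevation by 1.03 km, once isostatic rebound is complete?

Net drop Δ = e − u = e − e ρ_c/ρ_m = e (ρ_m − ρ_c)/ρ_m.
e = Δ ρ_m/(ρ_m − ρ_c) = 1.03 km × 3.37/0.58 = 5.98 km.

5.98 km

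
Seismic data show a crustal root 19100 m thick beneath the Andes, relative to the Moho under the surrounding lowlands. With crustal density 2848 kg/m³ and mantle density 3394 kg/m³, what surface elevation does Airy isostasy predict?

3660 m

Equating mass per unit area of the two columns: ρ_c h = (ρ_m − ρ_c) r.
h = r (ρ_m − ρ_c) / ρ_c = 19100 m × (3394 − 2848) / 2848 = 3660 m.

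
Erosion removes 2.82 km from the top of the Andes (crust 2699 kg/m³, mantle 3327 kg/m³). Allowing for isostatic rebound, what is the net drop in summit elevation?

Rebound u = e ρ_c/ρ_m = 2.82 km × 2699/3327 = 2.288 km.
Net surface drop = e − u = 2.82 km − 2.288 km = e (ρ_m − ρ_c)/ρ_m = 0.532 km.

0.532 km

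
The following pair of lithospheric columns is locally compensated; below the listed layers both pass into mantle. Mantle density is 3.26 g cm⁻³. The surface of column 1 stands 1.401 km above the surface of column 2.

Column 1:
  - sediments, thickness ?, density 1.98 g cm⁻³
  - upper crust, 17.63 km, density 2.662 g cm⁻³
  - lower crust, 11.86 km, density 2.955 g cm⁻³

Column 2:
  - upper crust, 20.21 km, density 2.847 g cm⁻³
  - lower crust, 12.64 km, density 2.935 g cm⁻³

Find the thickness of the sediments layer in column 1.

Take the compensation level at the base of the deeper column (depth z_c below the surface of column 1) and equate Σ ρ_i t_i down to z_c; mantle fills any gap and the z_c terms cancel.
Column 1: x×1.98 + 17.63×2.662 + 11.86×2.955 + (z_c − 29.49 − x)×3.26
Column 2: 1.401×0 + 20.21×2.847 + 12.64×2.935 + (z_c − 1.401 − 32.85)×3.26
The z_c×3.26 term appears on both sides and cancels. Collect the known terms of each column as K = Σ(ρt)_known − 3.26 × (depth of known layers): K_1 = 81.97736 − 3.26×29.49 = −14.16004; K_2 = 94.63627 − 3.26×(1.401 + 32.85) = −17.02199.
Balance: K_1 − x×(3.26 − 1.98) = K_2, so x = (K_1 − K_2)/(3.26 − 1.98) = 2.86195/1.28 = 2.24 km.

2.24 km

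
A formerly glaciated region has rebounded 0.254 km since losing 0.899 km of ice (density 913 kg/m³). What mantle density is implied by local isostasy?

3230 kg/m³

ρ_m = ρ_ice t / u = 913 × 0.899 km/0.254 km = 3230 kg/m³.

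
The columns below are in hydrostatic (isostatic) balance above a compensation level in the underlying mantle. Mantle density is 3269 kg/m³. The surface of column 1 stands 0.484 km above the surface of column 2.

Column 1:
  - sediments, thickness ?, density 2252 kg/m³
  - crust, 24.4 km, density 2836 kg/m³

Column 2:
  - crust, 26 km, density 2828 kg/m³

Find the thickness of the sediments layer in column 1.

2.44 km

Take the compensation level at the base of the deeper column (depth z_c below the surface of column 1) and equate Σ ρ_i t_i down to z_c; mantle fills any gap and the z_c terms cancel.
Column 1: x×2252 + 24.4×2836 + (z_c − 24.4 − x)×3269
Column 2: 0.484×0 + 26×2828 + (z_c − 0.484 − 26)×3269
The z_c×3269 term appears on both sides and cancels. Collect the known terms of each column as K = Σ(ρt)_known − 3269 × (depth of known layers): K_1 = 69198.4 − 3269×24.4 = −10565.2; K_2 = 73528 − 3269×(0.484 + 26) = −13048.196.
Balance: K_1 − x×(3269 − 2252) = K_2, so x = (K_1 − K_2)/(3269 − 2252) = 2483/1017 = 2.44 km.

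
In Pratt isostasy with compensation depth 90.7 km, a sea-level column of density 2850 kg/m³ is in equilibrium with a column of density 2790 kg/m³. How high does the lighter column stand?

1.95 km

ρ_ref D = ρ (D + h) → h = D (ρ_ref − ρ)/ρ.
h = 90.7 km × (2850 − 2790)/2790 = 1.95 km.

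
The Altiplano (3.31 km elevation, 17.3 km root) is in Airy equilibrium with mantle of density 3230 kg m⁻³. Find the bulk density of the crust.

2710 kg m⁻³

ρ_c h = (ρ_m − ρ_c) r → ρ_c (h + r) = ρ_m r → ρ_c = ρ_m r / (h + r).
ρ_c = 3230 × 17.3 km / (3.31 km + 17.3 km) = 2710 kg m⁻³.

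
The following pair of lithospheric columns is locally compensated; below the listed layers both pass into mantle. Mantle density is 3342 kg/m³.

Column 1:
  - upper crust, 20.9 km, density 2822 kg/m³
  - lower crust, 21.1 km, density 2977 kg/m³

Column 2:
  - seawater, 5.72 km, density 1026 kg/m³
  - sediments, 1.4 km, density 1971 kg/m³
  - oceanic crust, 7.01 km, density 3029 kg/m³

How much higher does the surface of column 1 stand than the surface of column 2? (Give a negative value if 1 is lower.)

0.362 km

For any compensation level in the mantle, the mantle terms cancel and isostasy reduces to e = (Σt_1 − Σt_2) − (Σ(ρt)_1 − Σ(ρt)_2) / ρ_m.
Σt_1 = 42 km; Σt_2 = 14.13 km; Σ(ρt)_1 = 121794.5; Σ(ρt)_2 = 29861.41 (in km·kg/m³).
e = (42 − 14.13) − (121794.5 − 29861.41) / 3342 = 0.362 km.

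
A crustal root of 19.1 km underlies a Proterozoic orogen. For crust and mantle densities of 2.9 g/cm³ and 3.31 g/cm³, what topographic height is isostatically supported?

In Airy isostatic equilibrium: ρ_c h = (ρ_m − ρ_c) r.
h = r (ρ_m − ρ_c) / ρ_c = 19.1 km × (3.31 − 2.9) / 2.9 = 2.7 km.

2.7 km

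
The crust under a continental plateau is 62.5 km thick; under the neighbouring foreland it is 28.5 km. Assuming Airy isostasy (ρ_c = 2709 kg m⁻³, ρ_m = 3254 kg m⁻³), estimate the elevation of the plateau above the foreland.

Excess crust Δ = 62.5 km − 28.5 km = 34 km, split between elevation h and root r with h + r = Δ.
Airy balance ρ_c h = (ρ_m − ρ_c) r gives r = h ρ_c/(ρ_m − ρ_c), so h (1 + ρ_c/(ρ_m − ρ_c)) = Δ, i.e. h = Δ (ρ_m − ρ_c)/ρ_m.
h = 34 km × 545/3254 = 5.69 km.

5.69 km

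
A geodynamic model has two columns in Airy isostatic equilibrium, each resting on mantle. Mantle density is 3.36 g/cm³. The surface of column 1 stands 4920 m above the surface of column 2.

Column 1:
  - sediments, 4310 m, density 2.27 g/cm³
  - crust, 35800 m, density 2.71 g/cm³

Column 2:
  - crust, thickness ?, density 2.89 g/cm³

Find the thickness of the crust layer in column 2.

Take the compensation level at the base of the deeper column (depth z_c below the surface of column 1) and equate Σ ρ_i t_i down to z_c; mantle fills any gap and the z_c terms cancel.
Column 1: 4310×2.27 + 35800×2.71 + (z_c − 40110)×3.36
Column 2: 4920×0 + x×2.89 + (z_c − 4920 − 0 − x)×3.36
The z_c×3.36 term appears on both sides and cancels. Collect the known terms of each column as K = Σ(ρt)_known − 3.36 × (depth of known layers): K_1 = 106801.7 − 3.36×40110 = −27967.9; K_2 = 0 − 3.36×(4920 + 0) = −16531.2.
Balance: K_1 = K_2 − x×(3.36 − 2.89), so x = (K_2 − K_1)/(3.36 − 2.89) = 11436.7/0.47 = 24300 m.

24300 m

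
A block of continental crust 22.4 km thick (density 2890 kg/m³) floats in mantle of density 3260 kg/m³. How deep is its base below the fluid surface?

Draft d = t ρ_obj/ρ_fluid = 22.4 km × 2890/3260 = 19.9 km.

19.9 km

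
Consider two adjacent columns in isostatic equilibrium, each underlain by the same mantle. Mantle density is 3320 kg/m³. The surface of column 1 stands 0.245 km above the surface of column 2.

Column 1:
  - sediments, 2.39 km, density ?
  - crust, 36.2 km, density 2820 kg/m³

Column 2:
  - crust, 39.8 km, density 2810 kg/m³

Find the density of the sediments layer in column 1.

2060 kg/m³

Take the compensation level at the base of the deeper column (depth z_c below the surface of column 1) and equate Σ ρ_i t_i down to z_c; mantle fills any gap and the z_c terms cancel.
Column 1: 2.39×ρ + 36.2×2820 + (z_c − 38.59)×3320
Column 2: 0.245×0 + 39.8×2810 + (z_c − 0.245 − 39.8)×3320
The z_c×3320 term appears on both sides and cancels. Collect the known terms of each column as K = Σ(ρt)_known − 3320 × (depth of known layers): K_1 = 102084 − 3320×38.59 = −26034.8; K_2 = 111838 − 3320×(0.245 + 39.8) = −21111.4.
Balance: K_1 + 2.39×ρ = K_2, so ρ = (K_2 − K_1)/2.39 = 4923.4/2.39 = 2060 kg/m³.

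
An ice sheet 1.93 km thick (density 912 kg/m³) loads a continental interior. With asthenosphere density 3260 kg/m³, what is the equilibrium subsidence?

0.54 km

In Airy isostatic equilibrium: the ice load ρ_ice t is balanced by mantle displaced below, ρ_m s.
s = t ρ_ice / ρ_m = 1.93 km × 912/3260 = 0.54 km.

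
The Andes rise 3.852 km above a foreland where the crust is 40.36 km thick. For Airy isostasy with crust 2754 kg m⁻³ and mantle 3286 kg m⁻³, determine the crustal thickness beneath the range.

Root depth r = h ρ_c / (ρ_m − ρ_c) = 3.852 km × 2754 / 532 = 19.94 km.
Total thickness = T + h + r = 40.36 km + 3.852 km + 19.94 km = 64.2 km.

64.2 km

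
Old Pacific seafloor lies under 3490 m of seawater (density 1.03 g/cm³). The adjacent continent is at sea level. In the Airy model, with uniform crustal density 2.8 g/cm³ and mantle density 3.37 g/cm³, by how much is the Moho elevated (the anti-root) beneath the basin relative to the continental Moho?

10800 m

Isostatic balance requires: replacing crust with seawater at the top is compensated by replacing crust with mantle at the base: d (ρ_c − ρ_w) = a (ρ_m − ρ_c).
a = d (ρ_c − ρ_w)/(ρ_m − ρ_c) = 3490 m × 1.77/0.57 = 10800 m.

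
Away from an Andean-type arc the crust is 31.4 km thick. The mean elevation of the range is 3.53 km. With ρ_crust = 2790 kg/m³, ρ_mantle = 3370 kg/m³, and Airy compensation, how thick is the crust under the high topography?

51.9 km

Root depth r = h ρ_c / (ρ_m − ρ_c) = 3.53 km × 2790 / 580 = 16.98 km.
Total thickness = T + h + r = 31.4 km + 3.53 km + 16.98 km = 51.9 km.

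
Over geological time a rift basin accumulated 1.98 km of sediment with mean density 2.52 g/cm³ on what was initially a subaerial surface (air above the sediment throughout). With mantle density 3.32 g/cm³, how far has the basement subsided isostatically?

Subaerial load: s = t ρ_sed / ρ_m = 1.98 km × 2.52/3.32 = 1.5 km.

1.5 km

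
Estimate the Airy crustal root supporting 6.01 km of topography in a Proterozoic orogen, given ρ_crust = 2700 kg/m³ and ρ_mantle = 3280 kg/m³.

28 km

Balancing pressure at the compensation depth: the weight of the topography is balanced by the buoyancy of the root, ρ_c h = (ρ_m − ρ_c) r.
r = h · ρ_c / (ρ_m − ρ_c) = 6.01 km × 2700 / (3280 − 2700) = 28 km.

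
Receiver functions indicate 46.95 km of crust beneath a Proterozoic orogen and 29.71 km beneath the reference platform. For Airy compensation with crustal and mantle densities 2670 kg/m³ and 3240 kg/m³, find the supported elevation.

3.03 km

Excess crust Δ = 46.95 km − 29.71 km = 17.24 km, split between elevation h and root r with h + r = Δ.
Airy balance ρ_c h = (ρ_m − ρ_c) r gives r = h ρ_c/(ρ_m − ρ_c), so h (1 + ρ_c/(ρ_m − ρ_c)) = Δ, i.e. h = Δ (ρ_m − ρ_c)/ρ_m.
h = 17.24 km × 570/3240 = 3.03 km.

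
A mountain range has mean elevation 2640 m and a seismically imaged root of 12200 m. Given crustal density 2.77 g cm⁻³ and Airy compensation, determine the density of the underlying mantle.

Airy balance: ρ_c h = (ρ_m − ρ_c) r → ρ_m = ρ_c (1 + h/r).
ρ_m = 2.77 × (1 + 2640 m/12200 m) = 3.37 g cm⁻³.

3.37 g cm⁻³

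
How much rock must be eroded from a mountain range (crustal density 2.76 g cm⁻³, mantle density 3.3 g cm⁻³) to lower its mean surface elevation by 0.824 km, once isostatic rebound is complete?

5.04 km

Net drop Δ = e − u = e − e ρ_c/ρ_m = e (ρ_m − ρ_c)/ρ_m.
e = Δ ρ_m/(ρ_m − ρ_c) = 0.824 km × 3.3/0.54 = 5.04 km.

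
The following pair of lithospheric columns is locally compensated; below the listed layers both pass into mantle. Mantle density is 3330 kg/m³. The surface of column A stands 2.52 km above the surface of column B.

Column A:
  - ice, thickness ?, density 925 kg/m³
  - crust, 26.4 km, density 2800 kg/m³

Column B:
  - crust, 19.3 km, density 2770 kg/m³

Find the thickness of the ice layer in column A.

2.17 km

Take the compensation level at the base of the deeper column (depth z_c below the surface of column A) and equate Σ ρ_i t_i down to z_c; mantle fills any gap and the z_c terms cancel.
Column A: x×925 + 26.4×2800 + (z_c − 26.4 − x)×3330
Column B: 2.52×0 + 19.3×2770 + (z_c − 2.52 − 19.3)×3330
The z_c×3330 term appears on both sides and cancels. Collect the known terms of each column as K = Σ(ρt)_known − 3330 × (depth of known layers): K_A = 73920 − 3330×26.4 = −13992; K_B = 53461 − 3330×(2.52 + 19.3) = −19199.6.
Balance: K_A − x×(3330 − 925) = K_B, so x = (K_A − K_B)/(3330 − 925) = 5207.6/2405 = 2.17 km.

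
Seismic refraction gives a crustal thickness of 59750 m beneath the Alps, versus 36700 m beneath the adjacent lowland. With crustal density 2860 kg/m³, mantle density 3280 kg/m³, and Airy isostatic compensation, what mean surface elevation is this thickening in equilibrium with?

Excess crust Δ = 59750 m − 36700 m = 23050 m, split between elevation h and root r with h + r = Δ.
Airy balance ρ_c h = (ρ_m − ρ_c) r gives r = h ρ_c/(ρ_m − ρ_c), so h (1 + ρ_c/(ρ_m − ρ_c)) = Δ, i.e. h = Δ (ρ_m − ρ_c)/ρ_m.
h = 23050 m × 420/3280 = 2950 m.

2950 m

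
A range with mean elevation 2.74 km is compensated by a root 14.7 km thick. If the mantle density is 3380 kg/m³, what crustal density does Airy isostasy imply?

ρ_c h = (ρ_m − ρ_c) r → ρ_c (h + r) = ρ_m r → ρ_c = ρ_m r / (h + r).
ρ_c = 3380 × 14.7 km / (2.74 km + 14.7 km) = 2850 kg/m³.

2850 kg/m³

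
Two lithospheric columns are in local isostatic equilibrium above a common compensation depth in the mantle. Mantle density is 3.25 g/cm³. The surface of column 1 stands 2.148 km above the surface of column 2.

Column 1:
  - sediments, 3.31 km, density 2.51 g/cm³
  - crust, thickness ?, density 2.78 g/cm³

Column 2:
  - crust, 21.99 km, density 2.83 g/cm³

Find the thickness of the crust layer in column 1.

29.3 km

Take the compensation level at the base of the deeper column (depth z_c below the surface of column 1) and equate Σ ρ_i t_i down to z_c; mantle fills any gap and the z_c terms cancel.
Column 1: 3.31×2.51 + x×2.78 + (z_c − 3.31 − x)×3.25
Column 2: 2.148×0 + 21.99×2.83 + (z_c − 2.148 − 21.99)×3.25
The z_c×3.25 term appears on both sides and cancels. Collect the known terms of each column as K = Σ(ρt)_known − 3.25 × (depth of known layers): K_1 = 8.3081 − 3.25×3.31 = −2.4494; K_2 = 62.2317 − 3.25×(2.148 + 21.99) = −16.2168.
Balance: K_1 − x×(3.25 − 2.78) = K_2, so x = (K_1 − K_2)/(3.25 − 2.78) = 13.7674/0.47 = 29.3 km.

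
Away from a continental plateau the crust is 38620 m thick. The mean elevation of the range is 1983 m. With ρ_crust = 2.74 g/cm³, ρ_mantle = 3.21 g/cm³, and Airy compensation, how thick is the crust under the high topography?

52200 m

Root depth r = h ρ_c / (ρ_m − ρ_c) = 1983 m × 2.74 / 0.47 = 11560 m.
Total thickness = T + h + r = 38620 m + 1983 m + 11560 m = 52200 m.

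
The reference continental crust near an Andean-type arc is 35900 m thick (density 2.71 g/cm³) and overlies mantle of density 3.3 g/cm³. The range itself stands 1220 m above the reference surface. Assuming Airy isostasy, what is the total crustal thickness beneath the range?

Root depth r = h ρ_c / (ρ_m − ρ_c) = 1220 m × 2.71 / 0.59 = 5604 m.
Total thickness = T + h + r = 35900 m + 1220 m + 5604 m = 42700 m.

42700 m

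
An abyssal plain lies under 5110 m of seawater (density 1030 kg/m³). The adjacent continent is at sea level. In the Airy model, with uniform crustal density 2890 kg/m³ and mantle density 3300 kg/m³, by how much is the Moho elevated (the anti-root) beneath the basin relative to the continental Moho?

Balancing pressure at the compensation depth: replacing crust with seawater at the top is compensated by replacing crust with mantle at the base: d (ρ_c − ρ_w) = a (ρ_m − ρ_c).
a = d (ρ_c − ρ_w)/(ρ_m − ρ_c) = 5110 m × 1860/410 = 23200 m.

23200 m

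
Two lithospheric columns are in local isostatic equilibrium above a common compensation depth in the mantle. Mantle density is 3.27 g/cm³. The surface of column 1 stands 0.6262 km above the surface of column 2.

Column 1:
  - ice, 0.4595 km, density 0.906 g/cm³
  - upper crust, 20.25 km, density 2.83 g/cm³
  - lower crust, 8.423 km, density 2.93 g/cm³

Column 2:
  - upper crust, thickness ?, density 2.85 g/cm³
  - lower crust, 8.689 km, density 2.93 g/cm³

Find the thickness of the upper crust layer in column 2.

Take the compensation level at the base of the deeper column (depth z_c below the surface of column 1) and equate Σ ρ_i t_i down to z_c; mantle fills any gap and the z_c terms cancel.
Column 1: 0.4595×0.906 + 20.25×2.83 + 8.423×2.93 + (z_c − 29.1325)×3.27
Column 2: 0.6262×0 + x×2.85 + 8.689×2.93 + (z_c − 0.6262 − 8.689 − x)×3.27
The z_c×3.27 term appears on both sides and cancels. Collect the known terms of each column as K = Σ(ρt)_known − 3.27 × (depth of known layers): K_1 = 82.403197 − 3.27×29.1325 = −12.860078; K_2 = 25.45877 − 3.27×(0.6262 + 8.689) = −5.001934.
Balance: K_1 = K_2 − x×(3.27 − 2.85), so x = (K_2 − K_1)/(3.27 − 2.85) = 7.85814/0.42 = 18.7 km.

18.7 km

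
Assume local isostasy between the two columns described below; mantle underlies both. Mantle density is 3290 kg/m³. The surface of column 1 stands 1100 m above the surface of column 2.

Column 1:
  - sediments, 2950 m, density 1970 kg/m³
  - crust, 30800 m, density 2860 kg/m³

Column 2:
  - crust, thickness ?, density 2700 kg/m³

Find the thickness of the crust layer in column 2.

22900 m

Take the compensation level at the base of the deeper column (depth z_c below the surface of column 1) and equate Σ ρ_i t_i down to z_c; mantle fills any gap and the z_c terms cancel.
Column 1: 2950×1970 + 30800×2860 + (z_c − 33750)×3290
Column 2: 1100×0 + x×2700 + (z_c − 1100 − 0 − x)×3290
The z_c×3290 term appears on both sides and cancels. Collect the known terms of each column as K = Σ(ρt)_known − 3290 × (depth of known layers): K_1 = 93899500 − 3290×33750 = −17138000; K_2 = 0 − 3290×(1100 + 0) = −3619000.
Balance: K_1 = K_2 − x×(3290 − 2700), so x = (K_2 − K_1)/(3290 − 2700) = 13519000/590 = 22900 m.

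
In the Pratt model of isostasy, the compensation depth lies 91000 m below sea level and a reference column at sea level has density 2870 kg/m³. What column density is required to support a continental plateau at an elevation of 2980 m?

Pratt balance: ρ_ref D = ρ (D + h).
ρ = ρ_ref D/(D + h) = 2870 × 91000 m/(91000 m + 2980 m) = 2780 kg/m³.

2780 kg/m³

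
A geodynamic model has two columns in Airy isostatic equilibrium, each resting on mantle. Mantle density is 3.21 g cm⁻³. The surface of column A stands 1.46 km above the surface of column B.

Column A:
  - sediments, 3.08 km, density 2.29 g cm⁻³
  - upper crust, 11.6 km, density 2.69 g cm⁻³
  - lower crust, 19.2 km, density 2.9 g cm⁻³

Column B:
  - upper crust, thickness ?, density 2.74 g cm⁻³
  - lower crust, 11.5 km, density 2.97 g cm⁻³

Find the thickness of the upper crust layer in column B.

15.7 km

Take the compensation level at the base of the deeper column (depth z_c below the surface of column A) and equate Σ ρ_i t_i down to z_c; mantle fills any gap and the z_c terms cancel.
Column A: 3.08×2.29 + 11.6×2.69 + 19.2×2.9 + (z_c − 33.88)×3.21
Column B: 1.46×0 + x×2.74 + 11.5×2.97 + (z_c − 1.46 − 11.5 − x)×3.21
The z_c×3.21 term appears on both sides and cancels. Collect the known terms of each column as K = Σ(ρt)_known − 3.21 × (depth of known layers): K_A = 93.9372 − 3.21×33.88 = −14.8176; K_B = 34.155 − 3.21×(1.46 + 11.5) = −7.4466.
Balance: K_A = K_B − x×(3.21 − 2.74), so x = (K_B − K_A)/(3.21 − 2.74) = 7.371/0.47 = 15.7 km.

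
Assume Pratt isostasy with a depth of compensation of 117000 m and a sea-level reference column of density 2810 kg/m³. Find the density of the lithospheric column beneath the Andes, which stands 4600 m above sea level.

Pratt balance: ρ_ref D = ρ (D + h).
ρ = ρ_ref D/(D + h) = 2810 × 117000 m/(117000 m + 4600 m) = 2700 kg/m³.

2700 kg/m³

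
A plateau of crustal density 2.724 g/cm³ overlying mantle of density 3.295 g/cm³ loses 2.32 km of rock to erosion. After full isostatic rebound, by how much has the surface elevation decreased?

Rebound u = e ρ_c/ρ_m = 2.32 km × 2.724/3.295 = 1.918 km.
Net surface drop = e − u = 2.32 km − 1.918 km = e (ρ_m − ρ_c)/ρ_m = 0.402 km.

0.402 km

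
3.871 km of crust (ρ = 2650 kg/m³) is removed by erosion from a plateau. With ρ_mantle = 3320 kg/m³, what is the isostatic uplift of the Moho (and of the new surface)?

Unloading: uplift u = e ρ_c/ρ_m = 3.871 km × 2650/3320 = 3.09 km.

3.09 km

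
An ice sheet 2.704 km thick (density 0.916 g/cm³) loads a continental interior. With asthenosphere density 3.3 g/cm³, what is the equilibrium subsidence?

Isostatic balance requires: the ice load ρ_ice t is balanced by mantle displaced below, ρ_m s.
s = t ρ_ice / ρ_m = 2.704 km × 0.916/3.3 = 0.751 km.

0.751 km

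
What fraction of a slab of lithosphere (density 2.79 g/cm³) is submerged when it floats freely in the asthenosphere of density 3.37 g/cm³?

82.8%

Submerged fraction = ρ_obj/ρ_fluid = 2.79/3.37 = 82.8%.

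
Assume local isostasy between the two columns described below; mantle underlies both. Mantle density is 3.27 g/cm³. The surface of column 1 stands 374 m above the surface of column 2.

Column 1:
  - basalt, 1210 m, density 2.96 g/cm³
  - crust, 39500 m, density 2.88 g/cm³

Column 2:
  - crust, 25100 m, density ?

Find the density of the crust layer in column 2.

Take the compensation level at the base of the deeper column (depth z_c below the surface of column 1) and equate Σ ρ_i t_i down to z_c; mantle fills any gap and the z_c terms cancel.
Column 1: 1210×2.96 + 39500×2.88 + (z_c − 40710)×3.27
Column 2: 374×0 + 25100×ρ + (z_c − 374 − 25100)×3.27
The z_c×3.27 term appears on both sides and cancels. Collect the known terms of each column as K = Σ(ρt)_known − 3.27 × (depth of known layers): K_1 = 117341.6 − 3.27×40710 = −15780.1; K_2 = 0 − 3.27×(374 + 25100) = −83299.98.
Balance: K_1 = K_2 + 25100×ρ, so ρ = (K_1 − K_2)/25100 = 67519.9/25100 = 2.69 g/cm³.

2.69 g/cm³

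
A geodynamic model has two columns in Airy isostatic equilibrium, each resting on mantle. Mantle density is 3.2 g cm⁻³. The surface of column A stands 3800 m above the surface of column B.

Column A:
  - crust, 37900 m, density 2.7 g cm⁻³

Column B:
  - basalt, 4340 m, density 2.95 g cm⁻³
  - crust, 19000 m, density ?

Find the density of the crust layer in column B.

2.9 g cm⁻³

Take the compensation level at the base of the deeper column (depth z_c below the surface of column A) and equate Σ ρ_i t_i down to z_c; mantle fills any gap and the z_c terms cancel.
Column A: 37900×2.7 + (z_c − 37900)×3.2
Column B: 3800×0 + 4340×2.95 + 19000×ρ + (z_c − 3800 − 23340)×3.2
The z_c×3.2 term appears on both sides and cancels. Collect the known terms of each column as K = Σ(ρt)_known − 3.2 × (depth of known layers): K_A = 102330 − 3.2×37900 = −18950; K_B = 12803 − 3.2×(3800 + 23340) = −74045.
Balance: K_A = K_B + 19000×ρ, so ρ = (K_A − K_B)/19000 = 55095/19000 = 2.9 g cm⁻³.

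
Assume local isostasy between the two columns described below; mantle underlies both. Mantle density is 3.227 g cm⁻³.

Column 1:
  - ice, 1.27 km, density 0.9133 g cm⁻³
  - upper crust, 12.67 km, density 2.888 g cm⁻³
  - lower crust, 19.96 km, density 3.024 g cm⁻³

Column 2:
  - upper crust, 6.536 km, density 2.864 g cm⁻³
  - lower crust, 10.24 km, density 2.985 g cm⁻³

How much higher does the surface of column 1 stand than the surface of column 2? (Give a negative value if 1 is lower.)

For any compensation level in the mantle, the mantle terms cancel and isostasy reduces to e = (Σt_1 − Σt_2) − (Σ(ρt)_1 − Σ(ρt)_2) / ρ_m.
Σt_1 = 33.9 km; Σt_2 = 16.776 km; Σ(ρt)_1 = 98.109891; Σ(ρt)_2 = 49.285504 (in km·g cm⁻³).
e = (33.9 − 16.776) − (98.109891 − 49.285504) / 3.227 = 1.99 km.

1.99 km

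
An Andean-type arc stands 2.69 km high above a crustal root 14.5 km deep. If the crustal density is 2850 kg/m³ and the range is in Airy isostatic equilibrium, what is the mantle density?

3380 kg/m³

Airy balance: ρ_c h = (ρ_m − ρ_c) r → ρ_m = ρ_c (1 + h/r).
ρ_m = 2850 × (1 + 2.69 km/14.5 km) = 3380 kg/m³.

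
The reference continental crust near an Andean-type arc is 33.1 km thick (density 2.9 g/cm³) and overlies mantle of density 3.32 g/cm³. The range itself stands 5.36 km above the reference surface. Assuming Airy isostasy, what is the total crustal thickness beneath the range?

Root depth r = h ρ_c / (ρ_m − ρ_c) = 5.36 km × 2.9 / 0.42 = 37.01 km.
Total thickness = T + h + r = 33.1 km + 5.36 km + 37.01 km = 75.5 km.

75.5 km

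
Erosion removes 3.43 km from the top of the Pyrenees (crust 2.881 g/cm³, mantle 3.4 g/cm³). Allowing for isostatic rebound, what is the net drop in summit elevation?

Rebound u = e ρ_c/ρ_m = 3.43 km × 2.881/3.4 = 2.906 km.
Net surface drop = e − u = 3.43 km − 2.906 km = e (ρ_m − ρ_c)/ρ_m = 0.524 km.

0.524 km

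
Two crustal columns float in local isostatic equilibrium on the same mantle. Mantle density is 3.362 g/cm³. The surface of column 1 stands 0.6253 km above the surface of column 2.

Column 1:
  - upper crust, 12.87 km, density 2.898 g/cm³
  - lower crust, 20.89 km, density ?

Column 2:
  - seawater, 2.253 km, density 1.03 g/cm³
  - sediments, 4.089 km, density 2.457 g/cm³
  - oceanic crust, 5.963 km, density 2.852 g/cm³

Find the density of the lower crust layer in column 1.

2.97 g/cm³

Take the compensation level at the base of the deeper column (depth z_c below the surface of column 1) and equate Σ ρ_i t_i down to z_c; mantle fills any gap and the z_c terms cancel.
Column 1: 12.87×2.898 + 20.89×ρ + (z_c − 33.76)×3.362
Column 2: 0.6253×0 + 2.253×1.03 + 4.089×2.457 + 5.963×2.852 + (z_c − 0.6253 − 12.305)×3.362
The z_c×3.362 term appears on both sides and cancels. Collect the known terms of each column as K = Σ(ρt)_known − 3.362 × (depth of known layers): K_1 = 37.29726 − 3.362×33.76 = −76.20386; K_2 = 29.373739 − 3.362×(0.6253 + 12.305) = −14.0979296.
Balance: K_1 + 20.89×ρ = K_2, so ρ = (K_2 − K_1)/20.89 = 62.1059/20.89 = 2.97 g/cm³.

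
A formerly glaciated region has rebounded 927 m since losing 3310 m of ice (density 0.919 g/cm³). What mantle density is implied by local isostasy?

3.28 g/cm³

ρ_m = ρ_ice t / u = 0.919 × 3310 m/927 m = 3.28 g/cm³.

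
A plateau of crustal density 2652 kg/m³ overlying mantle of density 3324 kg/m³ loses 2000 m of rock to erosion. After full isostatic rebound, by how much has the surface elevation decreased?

Rebound u = e ρ_c/ρ_m = 2000 m × 2652/3324 = 1596 m.
Net surface drop = e − u = 2000 m − 1596 m = e (ρ_m − ρ_c)/ρ_m = 404 m.

404 m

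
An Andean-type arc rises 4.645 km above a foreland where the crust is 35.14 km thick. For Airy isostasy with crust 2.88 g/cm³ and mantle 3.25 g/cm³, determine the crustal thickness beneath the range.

Root depth r = h ρ_c / (ρ_m − ρ_c) = 4.645 km × 2.88 / 0.37 = 36.16 km.
Total thickness = T + h + r = 35.14 km + 4.645 km + 36.16 km = 75.9 km.

75.9 km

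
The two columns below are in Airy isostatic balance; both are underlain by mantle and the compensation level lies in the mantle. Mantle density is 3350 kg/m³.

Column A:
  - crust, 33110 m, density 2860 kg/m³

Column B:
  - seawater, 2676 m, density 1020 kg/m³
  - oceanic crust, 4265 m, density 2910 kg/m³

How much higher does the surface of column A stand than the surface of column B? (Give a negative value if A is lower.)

For any compensation level in the mantle, the mantle terms cancel and isostasy reduces to e = (Σt_A − Σt_B) − (Σ(ρt)_A − Σ(ρt)_B) / ρ_m.
Σt_A = 33110 m; Σt_B = 6941 m; Σ(ρt)_A = 94694600; Σ(ρt)_B = 15140670 (in m·kg/m³).
e = (33110 − 6941) − (94694600 − 15140670) / 3350 = 2420 m.

2420 m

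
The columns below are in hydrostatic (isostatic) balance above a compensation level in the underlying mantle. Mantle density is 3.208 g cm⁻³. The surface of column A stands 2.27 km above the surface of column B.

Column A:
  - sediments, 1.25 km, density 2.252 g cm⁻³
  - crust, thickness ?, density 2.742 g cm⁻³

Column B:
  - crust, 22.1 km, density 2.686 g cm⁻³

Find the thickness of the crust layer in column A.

Take the compensation level at the base of the deeper column (depth z_c below the surface of column A) and equate Σ ρ_i t_i down to z_c; mantle fills any gap and the z_c terms cancel.
Column A: 1.25×2.252 + x×2.742 + (z_c − 1.25 − x)×3.208
Column B: 2.27×0 + 22.1×2.686 + (z_c − 2.27 − 22.1)×3.208
The z_c×3.208 term appears on both sides and cancels. Collect the known terms of each column as K = Σ(ρt)_known − 3.208 × (depth of known layers): K_A = 2.815 − 3.208×1.25 = −1.195; K_B = 59.3606 − 3.208×(2.27 + 22.1) = −18.81836.
Balance: K_A − x×(3.208 − 2.742) = K_B, so x = (K_A − K_B)/(3.208 − 2.742) = 17.6234/0.466 = 37.8 km.

37.8 km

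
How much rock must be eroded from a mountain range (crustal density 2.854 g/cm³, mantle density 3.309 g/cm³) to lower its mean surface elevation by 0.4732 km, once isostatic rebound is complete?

Net drop Δ = e − u = e − e ρ_c/ρ_m = e (ρ_m − ρ_c)/ρ_m.
e = Δ ρ_m/(ρ_m − ρ_c) = 0.4732 km × 3.309/0.455 = 3.44 km.

3.44 km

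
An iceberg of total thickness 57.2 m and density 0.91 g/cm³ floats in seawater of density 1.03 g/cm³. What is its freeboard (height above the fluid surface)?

6.66 m

Floating equilibrium: submerged depth d = t ρ_obj/ρ_fluid = 57.2 m × 0.91/1.03 = 50.54 m.
Freeboard = t − d = 57.2 m − 50.54 m = 6.66 m.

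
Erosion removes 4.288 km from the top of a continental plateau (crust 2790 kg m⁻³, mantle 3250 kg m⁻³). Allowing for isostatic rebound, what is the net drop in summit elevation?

Rebound u = e ρ_c/ρ_m = 4.288 km × 2790/3250 = 3.681 km.
Net surface drop = e − u = 4.288 km − 3.681 km = e (ρ_m − ρ_c)/ρ_m = 0.607 km.

0.607 km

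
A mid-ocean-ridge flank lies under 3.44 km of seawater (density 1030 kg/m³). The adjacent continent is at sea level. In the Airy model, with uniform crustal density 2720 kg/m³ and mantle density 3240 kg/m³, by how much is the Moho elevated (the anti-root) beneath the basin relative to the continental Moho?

By Archimedes' principle applied to the lithosphere: replacing crust with seawater at the top is compensated by replacing crust with mantle at the base: d (ρ_c − ρ_w) = a (ρ_m − ρ_c).
a = d (ρ_c − ρ_w)/(ρ_m − ρ_c) = 3.44 km × 1690/520 = 11.2 km.

11.2 km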